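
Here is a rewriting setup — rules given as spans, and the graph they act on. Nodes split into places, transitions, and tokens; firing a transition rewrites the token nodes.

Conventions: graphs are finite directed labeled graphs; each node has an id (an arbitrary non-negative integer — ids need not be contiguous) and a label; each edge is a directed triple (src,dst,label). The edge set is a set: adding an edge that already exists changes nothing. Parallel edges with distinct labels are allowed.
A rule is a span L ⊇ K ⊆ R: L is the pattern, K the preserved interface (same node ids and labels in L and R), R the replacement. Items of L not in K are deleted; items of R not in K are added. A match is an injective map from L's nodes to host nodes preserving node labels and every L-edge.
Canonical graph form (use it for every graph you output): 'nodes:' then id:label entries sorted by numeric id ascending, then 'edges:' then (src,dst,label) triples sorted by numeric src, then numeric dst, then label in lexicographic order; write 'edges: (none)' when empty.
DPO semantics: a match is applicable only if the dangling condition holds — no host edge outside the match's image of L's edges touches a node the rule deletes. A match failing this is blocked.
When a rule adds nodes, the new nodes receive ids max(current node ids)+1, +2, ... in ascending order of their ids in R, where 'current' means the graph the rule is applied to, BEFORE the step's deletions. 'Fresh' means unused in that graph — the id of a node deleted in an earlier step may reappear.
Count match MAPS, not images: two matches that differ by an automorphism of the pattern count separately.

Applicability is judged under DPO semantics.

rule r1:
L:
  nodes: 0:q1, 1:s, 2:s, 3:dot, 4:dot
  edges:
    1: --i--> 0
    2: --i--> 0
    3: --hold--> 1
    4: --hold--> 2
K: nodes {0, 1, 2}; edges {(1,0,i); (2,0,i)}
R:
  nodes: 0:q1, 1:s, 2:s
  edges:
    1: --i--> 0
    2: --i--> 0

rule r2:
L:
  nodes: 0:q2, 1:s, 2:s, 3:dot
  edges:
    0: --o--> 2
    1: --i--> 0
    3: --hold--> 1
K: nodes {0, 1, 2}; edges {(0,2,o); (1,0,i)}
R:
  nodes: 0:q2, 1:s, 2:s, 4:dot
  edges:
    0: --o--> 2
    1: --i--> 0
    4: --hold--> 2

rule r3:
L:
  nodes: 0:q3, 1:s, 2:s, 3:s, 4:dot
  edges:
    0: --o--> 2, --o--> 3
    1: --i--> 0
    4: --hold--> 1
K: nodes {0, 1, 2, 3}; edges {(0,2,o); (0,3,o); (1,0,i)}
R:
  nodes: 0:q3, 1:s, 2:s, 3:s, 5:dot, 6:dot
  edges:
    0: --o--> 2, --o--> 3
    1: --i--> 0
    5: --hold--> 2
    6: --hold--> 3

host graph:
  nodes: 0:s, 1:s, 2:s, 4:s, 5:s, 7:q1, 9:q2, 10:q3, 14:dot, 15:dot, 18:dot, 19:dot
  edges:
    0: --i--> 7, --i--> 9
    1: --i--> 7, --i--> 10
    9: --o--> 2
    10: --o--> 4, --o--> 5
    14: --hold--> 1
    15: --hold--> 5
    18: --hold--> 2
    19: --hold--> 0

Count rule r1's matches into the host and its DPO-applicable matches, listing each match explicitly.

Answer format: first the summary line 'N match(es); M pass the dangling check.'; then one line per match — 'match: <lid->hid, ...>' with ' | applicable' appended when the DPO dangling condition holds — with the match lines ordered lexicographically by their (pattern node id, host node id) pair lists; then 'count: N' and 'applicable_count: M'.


2 match(es); 2 pass the dangling check.
match: 0->7, 1->0, 2->1, 3->19, 4->14 | applicable
match: 0->7, 1->1, 2->0, 3->14, 4->19 | applicable
count: 2
applicable_count: 2


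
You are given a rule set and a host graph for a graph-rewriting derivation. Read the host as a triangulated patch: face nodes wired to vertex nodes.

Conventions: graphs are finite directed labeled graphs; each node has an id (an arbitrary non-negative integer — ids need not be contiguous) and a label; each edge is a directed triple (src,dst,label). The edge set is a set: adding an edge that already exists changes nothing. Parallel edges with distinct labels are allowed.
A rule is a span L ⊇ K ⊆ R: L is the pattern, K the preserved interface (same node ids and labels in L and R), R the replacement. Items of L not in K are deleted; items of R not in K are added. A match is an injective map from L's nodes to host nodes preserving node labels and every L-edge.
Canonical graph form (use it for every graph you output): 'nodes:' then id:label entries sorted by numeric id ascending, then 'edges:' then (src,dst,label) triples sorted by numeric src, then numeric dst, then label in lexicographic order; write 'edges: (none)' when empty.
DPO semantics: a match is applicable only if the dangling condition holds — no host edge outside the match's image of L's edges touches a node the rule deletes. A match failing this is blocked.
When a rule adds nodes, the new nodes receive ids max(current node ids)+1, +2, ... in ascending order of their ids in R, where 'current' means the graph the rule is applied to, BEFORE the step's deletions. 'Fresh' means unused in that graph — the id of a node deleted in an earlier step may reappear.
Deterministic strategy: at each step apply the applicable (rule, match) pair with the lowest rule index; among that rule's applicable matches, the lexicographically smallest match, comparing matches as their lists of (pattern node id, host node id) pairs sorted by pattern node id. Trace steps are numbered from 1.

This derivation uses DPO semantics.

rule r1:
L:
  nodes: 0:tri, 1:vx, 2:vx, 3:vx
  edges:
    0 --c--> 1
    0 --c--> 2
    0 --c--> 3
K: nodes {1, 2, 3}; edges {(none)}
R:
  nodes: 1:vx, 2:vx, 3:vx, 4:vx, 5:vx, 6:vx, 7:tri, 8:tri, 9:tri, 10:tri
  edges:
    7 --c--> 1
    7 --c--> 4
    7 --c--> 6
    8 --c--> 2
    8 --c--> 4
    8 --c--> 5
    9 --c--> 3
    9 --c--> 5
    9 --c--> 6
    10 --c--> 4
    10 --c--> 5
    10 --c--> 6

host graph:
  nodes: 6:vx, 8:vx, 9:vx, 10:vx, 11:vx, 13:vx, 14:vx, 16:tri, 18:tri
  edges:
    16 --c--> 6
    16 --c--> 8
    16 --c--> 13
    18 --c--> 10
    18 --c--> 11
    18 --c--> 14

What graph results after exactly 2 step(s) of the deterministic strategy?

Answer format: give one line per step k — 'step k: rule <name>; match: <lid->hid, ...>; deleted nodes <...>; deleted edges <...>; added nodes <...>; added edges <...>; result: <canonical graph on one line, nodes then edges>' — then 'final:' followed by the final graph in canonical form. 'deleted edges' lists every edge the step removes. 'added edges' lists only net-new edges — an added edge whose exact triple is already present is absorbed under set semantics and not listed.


step 1: rule r1; match: 0->16, 1->6, 2->8, 3->13; deleted nodes 16; deleted edges (16,6,c); (16,8,c); (16,13,c); added nodes 19, 20, 21, 22, 23, 24, 25; added edges (22,6,c); (22,19,c); (22,21,c); (23,8,c); (23,19,c); (23,20,c); (24,13,c); (24,20,c); (24,21,c); (25,19,c); (25,20,c); (25,21,c); result: nodes: 6:vx, 8:vx, 9:vx, 10:vx, 11:vx, 13:vx, 14:vx, 18:tri, 19:vx, 20:vx, 21:vx, 22:tri, 23:tri, 24:tri, 25:tri edges: (18,10,c); (18,11,c); (18,14,c); (22,6,c); (22,19,c); (22,21,c); (23,8,c); (23,19,c); (23,20,c); (24,13,c); (24,20,c); (24,21,c); (25,19,c); (25,20,c); (25,21,c)
step 2: rule r1; match: 0->18, 1->10, 2->11, 3->14; deleted nodes 18; deleted edges (18,10,c); (18,11,c); (18,14,c); added nodes 26, 27, 28, 29, 30, 31, 32; added edges (29,10,c); (29,26,c); (29,28,c); (30,11,c); (30,26,c); (30,27,c); (31,14,c); (31,27,c); (31,28,c); (32,26,c); (32,27,c); (32,28,c); result: nodes: 6:vx, 8:vx, 9:vx, 10:vx, 11:vx, 13:vx, 14:vx, 19:vx, 20:vx, 21:vx, 22:tri, 23:tri, 24:tri, 25:tri, 26:vx, 27:vx, 28:vx, 29:tri, 30:tri, 31:tri, 32:tri edges: (22,6,c); (22,19,c); (22,21,c); (23,8,c); (23,19,c); (23,20,c); (24,13,c); (24,20,c); (24,21,c); (25,19,c); (25,20,c); (25,21,c); (29,10,c); (29,26,c); (29,28,c); (30,11,c); (30,26,c); (30,27,c); (31,14,c); (31,27,c); (31,28,c); (32,26,c); (32,27,c); (32,28,c)
final:
nodes: 6:vx, 8:vx, 9:vx, 10:vx, 11:vx, 13:vx, 14:vx, 19:vx, 20:vx, 21:vx, 22:tri, 23:tri, 24:tri, 25:tri, 26:vx, 27:vx, 28:vx, 29:tri, 30:tri, 31:tri, 32:tri
edges: (22,6,c); (22,19,c); (22,21,c); (23,8,c); (23,19,c); (23,20,c); (24,13,c); (24,20,c); (24,21,c); (25,19,c); (25,20,c); (25,21,c); (29,10,c); (29,26,c); (29,28,c); (30,11,c); (30,26,c); (30,27,c); (31,14,c); (31,27,c); (31,28,c); (32,26,c); (32,27,c); (32,28,c)


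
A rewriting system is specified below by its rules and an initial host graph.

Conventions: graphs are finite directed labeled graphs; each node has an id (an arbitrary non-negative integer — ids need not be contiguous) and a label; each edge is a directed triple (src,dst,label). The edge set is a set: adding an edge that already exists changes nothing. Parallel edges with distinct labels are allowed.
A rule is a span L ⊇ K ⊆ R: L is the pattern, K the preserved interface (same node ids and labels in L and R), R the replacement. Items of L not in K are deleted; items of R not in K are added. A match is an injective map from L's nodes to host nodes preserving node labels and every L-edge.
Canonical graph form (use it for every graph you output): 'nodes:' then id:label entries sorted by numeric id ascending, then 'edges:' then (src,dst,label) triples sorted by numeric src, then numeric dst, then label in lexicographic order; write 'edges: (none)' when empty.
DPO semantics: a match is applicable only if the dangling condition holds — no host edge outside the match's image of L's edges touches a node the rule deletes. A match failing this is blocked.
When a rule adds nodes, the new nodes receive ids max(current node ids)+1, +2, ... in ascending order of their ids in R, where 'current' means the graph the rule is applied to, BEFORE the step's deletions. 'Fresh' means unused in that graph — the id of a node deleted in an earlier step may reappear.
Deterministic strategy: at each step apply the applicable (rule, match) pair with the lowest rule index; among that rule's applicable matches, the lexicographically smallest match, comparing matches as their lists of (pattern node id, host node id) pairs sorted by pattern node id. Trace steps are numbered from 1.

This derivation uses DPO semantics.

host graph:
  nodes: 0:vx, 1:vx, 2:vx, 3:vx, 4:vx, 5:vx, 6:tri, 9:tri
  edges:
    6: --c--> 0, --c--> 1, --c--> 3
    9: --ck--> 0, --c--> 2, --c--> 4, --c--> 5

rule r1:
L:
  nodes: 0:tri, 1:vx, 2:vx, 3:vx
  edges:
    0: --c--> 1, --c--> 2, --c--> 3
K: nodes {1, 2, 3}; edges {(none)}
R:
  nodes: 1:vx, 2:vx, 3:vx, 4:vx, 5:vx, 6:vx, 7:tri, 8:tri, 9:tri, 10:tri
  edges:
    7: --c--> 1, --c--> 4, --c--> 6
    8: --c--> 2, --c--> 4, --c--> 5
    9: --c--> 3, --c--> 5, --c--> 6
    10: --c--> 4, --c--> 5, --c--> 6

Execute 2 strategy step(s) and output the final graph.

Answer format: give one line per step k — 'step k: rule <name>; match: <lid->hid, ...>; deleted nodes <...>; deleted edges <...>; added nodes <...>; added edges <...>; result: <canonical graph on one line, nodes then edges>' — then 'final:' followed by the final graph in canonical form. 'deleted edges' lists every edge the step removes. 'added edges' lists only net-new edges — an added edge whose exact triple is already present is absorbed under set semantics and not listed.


step 1: rule r1; match: 0->6, 1->0, 2->1, 3->3; deleted nodes 6; deleted edges (6,0,c); (6,1,c); (6,3,c); added nodes 10, 11, 12, 13, 14, 15, 16; added edges (13,0,c); (13,10,c); (13,12,c); (14,1,c); (14,10,c); (14,11,c); (15,3,c); (15,11,c); (15,12,c); (16,10,c); (16,11,c); (16,12,c); result: nodes: 0:vx, 1:vx, 2:vx, 3:vx, 4:vx, 5:vx, 9:tri, 10:vx, 11:vx, 12:vx, 13:tri, 14:tri, 15:tri, 16:tri edges: (9,0,ck); (9,2,c); (9,4,c); (9,5,c); (13,0,c); (13,10,c); (13,12,c); (14,1,c); (14,10,c); (14,11,c); (15,3,c); (15,11,c); (15,12,c); (16,10,c); (16,11,c); (16,12,c)
step 2: rule r1; match: 0->13, 1->0, 2->10, 3->12; deleted nodes 13; deleted edges (13,0,c); (13,10,c); (13,12,c); added nodes 17, 18, 19, 20, 21, 22, 23; added edges (20,0,c); (20,17,c); (20,19,c); (21,10,c); (21,17,c); (21,18,c); (22,12,c); (22,18,c); (22,19,c); (23,17,c); (23,18,c); (23,19,c); result: nodes: 0:vx, 1:vx, 2:vx, 3:vx, 4:vx, 5:vx, 9:tri, 10:vx, 11:vx, 12:vx, 14:tri, 15:tri, 16:tri, 17:vx, 18:vx, 19:vx, 20:tri, 21:tri, 22:tri, 23:tri edges: (9,0,ck); (9,2,c); (9,4,c); (9,5,c); (14,1,c); (14,10,c); (14,11,c); (15,3,c); (15,11,c); (15,12,c); (16,10,c); (16,11,c); (16,12,c); (20,0,c); (20,17,c); (20,19,c); (21,10,c); (21,17,c); (21,18,c); (22,12,c); (22,18,c); (22,19,c); (23,17,c); (23,18,c); (23,19,c)
final:
nodes: 0:vx, 1:vx, 2:vx, 3:vx, 4:vx, 5:vx, 9:tri, 10:vx, 11:vx, 12:vx, 14:tri, 15:tri, 16:tri, 17:vx, 18:vx, 19:vx, 20:tri, 21:tri, 22:tri, 23:tri
edges: (9,0,ck); (9,2,c); (9,4,c); (9,5,c); (14,1,c); (14,10,c); (14,11,c); (15,3,c); (15,11,c); (15,12,c); (16,10,c); (16,11,c); (16,12,c); (20,0,c); (20,17,c); (20,19,c); (21,10,c); (21,17,c); (21,18,c); (22,12,c); (22,18,c); (22,19,c); (23,17,c); (23,18,c); (23,19,c)


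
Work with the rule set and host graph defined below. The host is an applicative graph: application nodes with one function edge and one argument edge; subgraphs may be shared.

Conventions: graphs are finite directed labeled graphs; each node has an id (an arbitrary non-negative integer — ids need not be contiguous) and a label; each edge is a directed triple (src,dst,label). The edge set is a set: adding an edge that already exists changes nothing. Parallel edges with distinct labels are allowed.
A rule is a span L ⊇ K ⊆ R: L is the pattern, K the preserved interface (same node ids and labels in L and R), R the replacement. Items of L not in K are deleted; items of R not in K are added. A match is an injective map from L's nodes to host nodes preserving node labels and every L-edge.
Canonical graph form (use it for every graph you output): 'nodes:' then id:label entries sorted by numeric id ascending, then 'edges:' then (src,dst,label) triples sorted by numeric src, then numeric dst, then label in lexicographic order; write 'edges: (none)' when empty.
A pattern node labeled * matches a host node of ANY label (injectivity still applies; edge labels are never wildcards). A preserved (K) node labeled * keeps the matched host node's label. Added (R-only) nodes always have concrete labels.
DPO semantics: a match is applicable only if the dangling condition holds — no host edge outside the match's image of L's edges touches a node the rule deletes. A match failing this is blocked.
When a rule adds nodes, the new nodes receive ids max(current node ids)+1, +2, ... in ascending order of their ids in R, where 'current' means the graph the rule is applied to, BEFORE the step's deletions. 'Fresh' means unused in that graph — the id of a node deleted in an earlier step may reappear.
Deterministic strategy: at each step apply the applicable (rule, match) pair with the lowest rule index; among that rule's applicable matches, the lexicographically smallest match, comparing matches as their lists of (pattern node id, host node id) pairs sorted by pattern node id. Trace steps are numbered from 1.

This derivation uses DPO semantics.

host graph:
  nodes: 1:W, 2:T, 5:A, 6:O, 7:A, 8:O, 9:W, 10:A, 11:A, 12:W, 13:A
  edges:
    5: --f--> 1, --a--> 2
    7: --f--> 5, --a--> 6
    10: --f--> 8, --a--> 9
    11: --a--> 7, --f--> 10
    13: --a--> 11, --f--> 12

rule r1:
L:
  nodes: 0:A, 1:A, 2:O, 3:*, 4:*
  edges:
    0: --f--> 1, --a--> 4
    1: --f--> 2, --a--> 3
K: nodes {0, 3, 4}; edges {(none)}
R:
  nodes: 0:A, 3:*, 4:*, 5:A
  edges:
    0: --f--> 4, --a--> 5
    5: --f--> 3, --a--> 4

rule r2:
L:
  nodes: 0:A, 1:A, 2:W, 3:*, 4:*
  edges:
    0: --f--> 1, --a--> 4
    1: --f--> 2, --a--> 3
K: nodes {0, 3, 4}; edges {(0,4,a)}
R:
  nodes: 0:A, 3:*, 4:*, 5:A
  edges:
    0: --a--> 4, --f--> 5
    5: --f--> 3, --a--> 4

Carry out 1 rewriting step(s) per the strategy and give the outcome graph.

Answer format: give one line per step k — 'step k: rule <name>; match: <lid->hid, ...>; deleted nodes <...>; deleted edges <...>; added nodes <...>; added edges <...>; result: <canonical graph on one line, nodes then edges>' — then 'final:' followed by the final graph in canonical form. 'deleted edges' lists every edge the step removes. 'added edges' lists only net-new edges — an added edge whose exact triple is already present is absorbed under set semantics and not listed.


step 1: rule r1; match: 0->11, 1->10, 2->8, 3->9, 4->7; deleted nodes 8, 10; deleted edges (10,8,f); (10,9,a); (11,7,a); (11,10,f); added nodes 14; added edges (11,7,f); (11,14,a); (14,7,a); (14,9,f); result: nodes: 1:W, 2:T, 5:A, 6:O, 7:A, 9:W, 11:A, 12:W, 13:A, 14:A edges: (5,1,f); (5,2,a); (7,5,f); (7,6,a); (11,7,f); (11,14,a); (13,11,a); (13,12,f); (14,7,a); (14,9,f)
final:
nodes: 1:W, 2:T, 5:A, 6:O, 7:A, 9:W, 11:A, 12:W, 13:A, 14:A
edges: (5,1,f); (5,2,a); (7,5,f); (7,6,a); (11,7,f); (11,14,a); (13,11,a); (13,12,f); (14,7,a); (14,9,f)


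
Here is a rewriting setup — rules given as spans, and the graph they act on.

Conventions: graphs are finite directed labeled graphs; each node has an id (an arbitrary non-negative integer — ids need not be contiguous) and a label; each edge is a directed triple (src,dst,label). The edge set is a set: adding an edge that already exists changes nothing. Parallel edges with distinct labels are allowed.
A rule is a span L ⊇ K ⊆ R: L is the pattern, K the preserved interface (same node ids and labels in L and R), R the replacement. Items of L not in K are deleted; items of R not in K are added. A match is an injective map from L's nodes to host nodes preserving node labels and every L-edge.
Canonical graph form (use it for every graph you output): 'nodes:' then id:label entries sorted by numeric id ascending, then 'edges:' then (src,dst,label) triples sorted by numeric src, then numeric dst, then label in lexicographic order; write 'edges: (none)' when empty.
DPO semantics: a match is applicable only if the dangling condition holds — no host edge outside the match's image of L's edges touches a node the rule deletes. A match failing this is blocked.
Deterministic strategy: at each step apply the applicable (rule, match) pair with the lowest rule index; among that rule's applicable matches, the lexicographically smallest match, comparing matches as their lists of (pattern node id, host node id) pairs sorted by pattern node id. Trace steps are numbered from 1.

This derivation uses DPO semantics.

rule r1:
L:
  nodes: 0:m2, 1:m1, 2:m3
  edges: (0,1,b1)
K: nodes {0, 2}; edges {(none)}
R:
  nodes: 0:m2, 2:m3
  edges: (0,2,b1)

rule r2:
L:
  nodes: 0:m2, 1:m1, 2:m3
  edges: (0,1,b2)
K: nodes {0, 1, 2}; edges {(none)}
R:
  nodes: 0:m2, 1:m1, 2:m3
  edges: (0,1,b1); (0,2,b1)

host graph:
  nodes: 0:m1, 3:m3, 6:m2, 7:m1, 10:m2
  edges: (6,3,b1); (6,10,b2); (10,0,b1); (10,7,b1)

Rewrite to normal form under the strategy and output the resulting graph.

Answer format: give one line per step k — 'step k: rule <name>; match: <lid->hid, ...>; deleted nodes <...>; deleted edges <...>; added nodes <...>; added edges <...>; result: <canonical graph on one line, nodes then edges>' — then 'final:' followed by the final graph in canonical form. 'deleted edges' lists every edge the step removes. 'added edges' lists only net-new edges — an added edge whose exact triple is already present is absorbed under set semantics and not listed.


step 1: rule r1; match: 0->10, 1->0, 2->3; deleted nodes 0; deleted edges (10,0,b1); added nodes (none); added edges (10,3,b1); result: nodes: 3:m3, 6:m2, 7:m1, 10:m2 edges: (6,3,b1); (6,10,b2); (10,3,b1); (10,7,b1)
step 2: rule r1; match: 0->10, 1->7, 2->3; deleted nodes 7; deleted edges (10,7,b1); added nodes (none); added edges (none); result: nodes: 3:m3, 6:m2, 10:m2 edges: (6,3,b1); (6,10,b2); (10,3,b1)
final:
nodes: 3:m3, 6:m2, 10:m2
edges: (6,3,b1); (6,10,b2); (10,3,b1)


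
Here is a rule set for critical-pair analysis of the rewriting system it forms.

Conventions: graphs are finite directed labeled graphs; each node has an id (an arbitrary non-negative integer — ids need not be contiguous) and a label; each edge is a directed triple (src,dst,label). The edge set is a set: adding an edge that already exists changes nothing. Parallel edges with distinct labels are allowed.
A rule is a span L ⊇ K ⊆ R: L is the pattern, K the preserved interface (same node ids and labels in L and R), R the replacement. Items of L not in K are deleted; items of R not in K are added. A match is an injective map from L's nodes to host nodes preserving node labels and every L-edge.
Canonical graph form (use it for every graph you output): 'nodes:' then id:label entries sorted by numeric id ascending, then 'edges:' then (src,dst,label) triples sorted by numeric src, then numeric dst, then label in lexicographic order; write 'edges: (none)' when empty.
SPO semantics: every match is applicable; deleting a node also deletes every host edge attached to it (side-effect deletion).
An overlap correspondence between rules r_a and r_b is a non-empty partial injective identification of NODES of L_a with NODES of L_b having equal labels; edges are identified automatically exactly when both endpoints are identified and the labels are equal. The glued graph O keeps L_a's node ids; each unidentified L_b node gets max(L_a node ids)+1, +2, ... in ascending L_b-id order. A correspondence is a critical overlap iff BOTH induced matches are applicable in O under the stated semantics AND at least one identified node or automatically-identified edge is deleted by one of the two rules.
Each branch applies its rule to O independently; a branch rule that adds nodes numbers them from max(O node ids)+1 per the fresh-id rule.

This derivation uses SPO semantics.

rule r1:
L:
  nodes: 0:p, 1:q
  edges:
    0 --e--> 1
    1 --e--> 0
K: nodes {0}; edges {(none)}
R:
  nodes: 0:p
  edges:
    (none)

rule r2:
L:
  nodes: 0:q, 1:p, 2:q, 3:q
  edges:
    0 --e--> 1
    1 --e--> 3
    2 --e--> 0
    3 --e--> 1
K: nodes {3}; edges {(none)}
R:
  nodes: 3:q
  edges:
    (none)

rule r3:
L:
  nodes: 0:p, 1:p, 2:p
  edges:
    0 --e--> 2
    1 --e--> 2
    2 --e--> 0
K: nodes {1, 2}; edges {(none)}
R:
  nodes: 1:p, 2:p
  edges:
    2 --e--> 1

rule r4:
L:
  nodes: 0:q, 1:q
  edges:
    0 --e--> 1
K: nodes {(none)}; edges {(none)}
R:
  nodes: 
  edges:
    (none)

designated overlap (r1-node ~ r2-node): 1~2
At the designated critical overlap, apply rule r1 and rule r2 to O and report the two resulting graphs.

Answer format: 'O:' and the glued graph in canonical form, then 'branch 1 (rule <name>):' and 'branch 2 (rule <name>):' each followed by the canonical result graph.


O:
nodes: 0:p, 1:q, 2:q, 3:p, 4:q
edges: (0,1,e); (1,0,e); (1,2,e); (2,3,e); (3,4,e); (4,3,e)
branch 1 (rule r1):
nodes: 0:p, 2:q, 3:p, 4:q
edges: (2,3,e); (3,4,e); (4,3,e)
branch 2 (rule r2):
nodes: 0:p, 4:q
edges: (none)


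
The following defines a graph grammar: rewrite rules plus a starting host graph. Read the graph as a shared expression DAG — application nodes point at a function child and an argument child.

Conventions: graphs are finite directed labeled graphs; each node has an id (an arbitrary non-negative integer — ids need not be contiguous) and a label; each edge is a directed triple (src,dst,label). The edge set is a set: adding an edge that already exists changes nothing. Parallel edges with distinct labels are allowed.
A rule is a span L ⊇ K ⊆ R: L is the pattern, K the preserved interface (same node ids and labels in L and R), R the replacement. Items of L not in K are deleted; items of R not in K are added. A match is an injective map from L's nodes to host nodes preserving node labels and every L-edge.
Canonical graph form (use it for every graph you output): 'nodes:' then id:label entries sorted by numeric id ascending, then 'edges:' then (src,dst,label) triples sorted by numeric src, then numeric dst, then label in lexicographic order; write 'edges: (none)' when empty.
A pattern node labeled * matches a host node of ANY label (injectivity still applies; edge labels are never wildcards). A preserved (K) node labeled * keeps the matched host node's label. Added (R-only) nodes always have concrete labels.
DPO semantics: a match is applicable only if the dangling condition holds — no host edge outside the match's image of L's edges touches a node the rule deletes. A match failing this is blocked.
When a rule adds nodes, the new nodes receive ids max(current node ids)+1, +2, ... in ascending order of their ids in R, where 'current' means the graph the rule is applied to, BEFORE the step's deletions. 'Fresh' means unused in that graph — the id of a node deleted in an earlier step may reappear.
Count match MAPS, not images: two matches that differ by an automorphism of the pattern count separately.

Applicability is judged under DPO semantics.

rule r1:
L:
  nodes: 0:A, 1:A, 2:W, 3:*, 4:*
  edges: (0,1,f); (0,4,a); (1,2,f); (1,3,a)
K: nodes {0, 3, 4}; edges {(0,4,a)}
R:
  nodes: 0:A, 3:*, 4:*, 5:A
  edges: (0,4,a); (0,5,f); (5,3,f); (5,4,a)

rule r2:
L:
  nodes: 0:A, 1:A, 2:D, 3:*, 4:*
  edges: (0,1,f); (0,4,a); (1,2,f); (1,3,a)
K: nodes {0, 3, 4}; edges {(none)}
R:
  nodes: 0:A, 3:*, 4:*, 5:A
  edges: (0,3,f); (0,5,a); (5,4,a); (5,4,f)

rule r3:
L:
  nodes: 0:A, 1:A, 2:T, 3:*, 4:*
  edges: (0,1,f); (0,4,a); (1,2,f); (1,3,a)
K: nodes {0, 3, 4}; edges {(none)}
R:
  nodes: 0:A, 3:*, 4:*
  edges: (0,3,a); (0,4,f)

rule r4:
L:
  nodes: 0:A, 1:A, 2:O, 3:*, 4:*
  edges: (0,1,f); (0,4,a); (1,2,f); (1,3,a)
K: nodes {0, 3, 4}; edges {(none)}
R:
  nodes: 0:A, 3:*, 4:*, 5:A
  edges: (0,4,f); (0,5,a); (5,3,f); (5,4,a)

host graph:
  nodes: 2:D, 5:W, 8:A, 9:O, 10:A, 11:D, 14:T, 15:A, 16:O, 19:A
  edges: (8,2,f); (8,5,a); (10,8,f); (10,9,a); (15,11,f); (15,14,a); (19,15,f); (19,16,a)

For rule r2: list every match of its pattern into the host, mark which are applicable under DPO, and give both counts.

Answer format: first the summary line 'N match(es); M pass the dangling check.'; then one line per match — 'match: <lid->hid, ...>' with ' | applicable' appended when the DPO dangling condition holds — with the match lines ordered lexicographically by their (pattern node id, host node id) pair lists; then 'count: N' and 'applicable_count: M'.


2 match(es); 2 pass the dangling check.
match: 0->10, 1->8, 2->2, 3->5, 4->9 | applicable
match: 0->19, 1->15, 2->11, 3->14, 4->16 | applicable
count: 2
applicable_count: 2


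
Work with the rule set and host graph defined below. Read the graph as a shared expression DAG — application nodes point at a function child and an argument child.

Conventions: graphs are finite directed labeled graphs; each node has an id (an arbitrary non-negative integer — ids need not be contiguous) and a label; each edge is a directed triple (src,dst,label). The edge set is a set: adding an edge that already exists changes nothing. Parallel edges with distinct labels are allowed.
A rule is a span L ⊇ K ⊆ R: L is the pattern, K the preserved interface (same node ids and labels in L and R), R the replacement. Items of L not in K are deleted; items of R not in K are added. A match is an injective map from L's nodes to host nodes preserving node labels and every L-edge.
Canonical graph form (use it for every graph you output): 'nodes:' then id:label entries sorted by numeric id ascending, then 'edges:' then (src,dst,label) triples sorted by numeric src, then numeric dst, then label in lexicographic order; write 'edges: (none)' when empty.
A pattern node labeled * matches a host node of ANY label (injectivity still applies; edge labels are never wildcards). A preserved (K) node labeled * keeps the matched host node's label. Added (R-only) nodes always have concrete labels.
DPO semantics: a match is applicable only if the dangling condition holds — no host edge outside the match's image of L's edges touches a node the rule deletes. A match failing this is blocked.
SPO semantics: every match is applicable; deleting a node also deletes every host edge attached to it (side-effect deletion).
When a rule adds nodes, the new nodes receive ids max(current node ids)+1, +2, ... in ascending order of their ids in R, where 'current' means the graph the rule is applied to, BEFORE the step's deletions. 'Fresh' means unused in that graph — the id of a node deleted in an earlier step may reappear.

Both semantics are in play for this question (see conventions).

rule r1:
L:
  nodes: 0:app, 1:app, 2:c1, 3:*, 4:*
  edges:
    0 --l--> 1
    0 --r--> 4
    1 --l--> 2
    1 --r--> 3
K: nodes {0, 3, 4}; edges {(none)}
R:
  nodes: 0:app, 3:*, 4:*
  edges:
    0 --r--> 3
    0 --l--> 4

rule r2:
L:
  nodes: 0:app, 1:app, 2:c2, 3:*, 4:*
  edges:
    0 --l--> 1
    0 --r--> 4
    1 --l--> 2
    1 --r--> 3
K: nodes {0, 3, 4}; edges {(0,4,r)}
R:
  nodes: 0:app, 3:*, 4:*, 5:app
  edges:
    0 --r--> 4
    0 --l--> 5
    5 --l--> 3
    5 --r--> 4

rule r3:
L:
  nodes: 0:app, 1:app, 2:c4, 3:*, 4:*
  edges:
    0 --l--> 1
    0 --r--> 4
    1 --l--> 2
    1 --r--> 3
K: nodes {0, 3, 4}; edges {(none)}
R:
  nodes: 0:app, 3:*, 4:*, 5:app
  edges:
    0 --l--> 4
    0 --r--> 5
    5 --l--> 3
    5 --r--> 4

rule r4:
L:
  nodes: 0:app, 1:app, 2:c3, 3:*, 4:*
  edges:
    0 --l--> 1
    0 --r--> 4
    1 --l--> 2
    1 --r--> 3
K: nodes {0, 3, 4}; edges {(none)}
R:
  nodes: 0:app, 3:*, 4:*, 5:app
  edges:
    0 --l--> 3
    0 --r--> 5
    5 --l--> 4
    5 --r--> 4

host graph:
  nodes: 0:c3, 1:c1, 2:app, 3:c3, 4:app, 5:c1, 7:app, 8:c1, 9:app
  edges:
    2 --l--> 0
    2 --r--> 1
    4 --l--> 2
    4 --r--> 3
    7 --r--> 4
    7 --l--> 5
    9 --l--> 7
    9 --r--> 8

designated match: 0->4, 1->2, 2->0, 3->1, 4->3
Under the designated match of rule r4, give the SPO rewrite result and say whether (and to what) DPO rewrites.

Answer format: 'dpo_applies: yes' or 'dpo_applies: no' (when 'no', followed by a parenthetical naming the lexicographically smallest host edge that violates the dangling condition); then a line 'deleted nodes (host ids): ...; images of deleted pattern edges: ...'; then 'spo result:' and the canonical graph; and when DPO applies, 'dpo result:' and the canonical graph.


dpo_applies: yes
deleted nodes (host ids): 0, 2; images of deleted pattern edges: (2,0,l); (2,1,r); (4,2,l); (4,3,r)
spo result:
nodes: 1:c1, 3:c3, 4:app, 5:c1, 7:app, 8:c1, 9:app, 10:app
edges: (4,1,l); (4,10,r); (7,4,r); (7,5,l); (9,7,l); (9,8,r); (10,3,l); (10,3,r)
dpo result:
nodes: 1:c1, 3:c3, 4:app, 5:c1, 7:app, 8:c1, 9:app, 10:app
edges: (4,1,l); (4,10,r); (7,4,r); (7,5,l); (9,7,l); (9,8,r); (10,3,l); (10,3,r)


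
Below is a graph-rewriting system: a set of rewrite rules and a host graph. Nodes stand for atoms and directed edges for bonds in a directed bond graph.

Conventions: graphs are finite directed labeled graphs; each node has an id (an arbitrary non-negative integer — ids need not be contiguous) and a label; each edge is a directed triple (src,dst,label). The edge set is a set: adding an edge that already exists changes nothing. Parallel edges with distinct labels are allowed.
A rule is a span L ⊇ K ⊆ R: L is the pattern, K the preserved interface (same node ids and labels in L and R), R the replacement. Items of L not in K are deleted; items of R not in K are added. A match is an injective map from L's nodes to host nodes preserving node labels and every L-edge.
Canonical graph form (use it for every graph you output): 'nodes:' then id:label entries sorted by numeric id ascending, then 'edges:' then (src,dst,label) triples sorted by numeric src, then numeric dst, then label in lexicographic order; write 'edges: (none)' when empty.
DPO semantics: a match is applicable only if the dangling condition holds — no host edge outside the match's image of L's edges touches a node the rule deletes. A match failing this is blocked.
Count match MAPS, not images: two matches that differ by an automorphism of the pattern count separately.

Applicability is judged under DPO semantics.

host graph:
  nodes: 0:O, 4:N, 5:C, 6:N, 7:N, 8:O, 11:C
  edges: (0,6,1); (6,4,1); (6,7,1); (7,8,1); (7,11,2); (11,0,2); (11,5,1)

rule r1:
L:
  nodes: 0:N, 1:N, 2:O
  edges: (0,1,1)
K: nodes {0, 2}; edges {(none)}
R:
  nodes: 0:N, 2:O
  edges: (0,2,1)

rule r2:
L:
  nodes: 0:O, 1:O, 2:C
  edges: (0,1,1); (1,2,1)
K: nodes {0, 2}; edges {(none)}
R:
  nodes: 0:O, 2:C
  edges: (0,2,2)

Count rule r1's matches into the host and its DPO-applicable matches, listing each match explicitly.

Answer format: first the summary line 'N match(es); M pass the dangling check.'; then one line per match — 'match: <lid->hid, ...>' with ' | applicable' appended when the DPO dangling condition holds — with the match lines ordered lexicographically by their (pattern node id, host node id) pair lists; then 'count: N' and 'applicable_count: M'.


4 match(es); 2 pass the dangling check.
match: 0->6, 1->4, 2->0 | applicable
match: 0->6, 1->4, 2->8 | applicable
match: 0->6, 1->7, 2->0
match: 0->6, 1->7, 2->8
count: 4
applicable_count: 2


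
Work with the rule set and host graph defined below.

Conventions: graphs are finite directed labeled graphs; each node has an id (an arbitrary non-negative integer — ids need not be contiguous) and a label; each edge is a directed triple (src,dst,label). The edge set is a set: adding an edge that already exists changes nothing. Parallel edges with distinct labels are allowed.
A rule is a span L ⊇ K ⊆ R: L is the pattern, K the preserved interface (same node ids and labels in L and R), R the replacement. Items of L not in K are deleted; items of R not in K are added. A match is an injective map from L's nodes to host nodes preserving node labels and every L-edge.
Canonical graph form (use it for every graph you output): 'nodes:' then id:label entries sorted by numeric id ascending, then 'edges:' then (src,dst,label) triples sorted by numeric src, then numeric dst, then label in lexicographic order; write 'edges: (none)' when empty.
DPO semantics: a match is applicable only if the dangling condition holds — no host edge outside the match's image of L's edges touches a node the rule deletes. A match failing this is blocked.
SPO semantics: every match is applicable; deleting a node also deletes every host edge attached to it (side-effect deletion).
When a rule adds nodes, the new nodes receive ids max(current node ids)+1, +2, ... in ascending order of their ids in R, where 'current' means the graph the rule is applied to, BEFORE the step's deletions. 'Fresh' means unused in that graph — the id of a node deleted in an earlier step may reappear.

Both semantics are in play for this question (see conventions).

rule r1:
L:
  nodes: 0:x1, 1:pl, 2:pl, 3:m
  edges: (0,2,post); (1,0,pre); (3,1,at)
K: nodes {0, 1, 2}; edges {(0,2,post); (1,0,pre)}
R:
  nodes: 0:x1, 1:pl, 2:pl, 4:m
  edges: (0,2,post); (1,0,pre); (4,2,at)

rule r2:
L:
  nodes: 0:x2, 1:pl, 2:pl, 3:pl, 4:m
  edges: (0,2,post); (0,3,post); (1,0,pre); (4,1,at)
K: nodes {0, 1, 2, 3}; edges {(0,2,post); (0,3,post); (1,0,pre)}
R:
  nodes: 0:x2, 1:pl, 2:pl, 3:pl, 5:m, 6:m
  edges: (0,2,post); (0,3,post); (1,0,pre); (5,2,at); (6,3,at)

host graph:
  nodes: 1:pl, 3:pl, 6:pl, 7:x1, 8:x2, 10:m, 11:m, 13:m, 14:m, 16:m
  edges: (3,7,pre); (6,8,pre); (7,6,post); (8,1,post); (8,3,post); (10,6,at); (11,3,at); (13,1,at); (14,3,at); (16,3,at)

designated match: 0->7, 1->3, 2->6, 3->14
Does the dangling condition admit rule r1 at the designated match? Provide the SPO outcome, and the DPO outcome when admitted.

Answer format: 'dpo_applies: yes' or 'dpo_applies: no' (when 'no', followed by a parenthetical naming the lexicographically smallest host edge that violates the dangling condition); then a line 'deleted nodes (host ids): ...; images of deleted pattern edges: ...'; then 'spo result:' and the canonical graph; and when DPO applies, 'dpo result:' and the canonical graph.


dpo_applies: yes
deleted nodes (host ids): 14; images of deleted pattern edges: (14,3,at)
spo result:
nodes: 1:pl, 3:pl, 6:pl, 7:x1, 8:x2, 10:m, 11:m, 13:m, 16:m, 17:m
edges: (3,7,pre); (6,8,pre); (7,6,post); (8,1,post); (8,3,post); (10,6,at); (11,3,at); (13,1,at); (16,3,at); (17,6,at)
dpo result:
nodes: 1:pl, 3:pl, 6:pl, 7:x1, 8:x2, 10:m, 11:m, 13:m, 16:m, 17:m
edges: (3,7,pre); (6,8,pre); (7,6,post); (8,1,post); (8,3,post); (10,6,at); (11,3,at); (13,1,at); (16,3,at); (17,6,at)


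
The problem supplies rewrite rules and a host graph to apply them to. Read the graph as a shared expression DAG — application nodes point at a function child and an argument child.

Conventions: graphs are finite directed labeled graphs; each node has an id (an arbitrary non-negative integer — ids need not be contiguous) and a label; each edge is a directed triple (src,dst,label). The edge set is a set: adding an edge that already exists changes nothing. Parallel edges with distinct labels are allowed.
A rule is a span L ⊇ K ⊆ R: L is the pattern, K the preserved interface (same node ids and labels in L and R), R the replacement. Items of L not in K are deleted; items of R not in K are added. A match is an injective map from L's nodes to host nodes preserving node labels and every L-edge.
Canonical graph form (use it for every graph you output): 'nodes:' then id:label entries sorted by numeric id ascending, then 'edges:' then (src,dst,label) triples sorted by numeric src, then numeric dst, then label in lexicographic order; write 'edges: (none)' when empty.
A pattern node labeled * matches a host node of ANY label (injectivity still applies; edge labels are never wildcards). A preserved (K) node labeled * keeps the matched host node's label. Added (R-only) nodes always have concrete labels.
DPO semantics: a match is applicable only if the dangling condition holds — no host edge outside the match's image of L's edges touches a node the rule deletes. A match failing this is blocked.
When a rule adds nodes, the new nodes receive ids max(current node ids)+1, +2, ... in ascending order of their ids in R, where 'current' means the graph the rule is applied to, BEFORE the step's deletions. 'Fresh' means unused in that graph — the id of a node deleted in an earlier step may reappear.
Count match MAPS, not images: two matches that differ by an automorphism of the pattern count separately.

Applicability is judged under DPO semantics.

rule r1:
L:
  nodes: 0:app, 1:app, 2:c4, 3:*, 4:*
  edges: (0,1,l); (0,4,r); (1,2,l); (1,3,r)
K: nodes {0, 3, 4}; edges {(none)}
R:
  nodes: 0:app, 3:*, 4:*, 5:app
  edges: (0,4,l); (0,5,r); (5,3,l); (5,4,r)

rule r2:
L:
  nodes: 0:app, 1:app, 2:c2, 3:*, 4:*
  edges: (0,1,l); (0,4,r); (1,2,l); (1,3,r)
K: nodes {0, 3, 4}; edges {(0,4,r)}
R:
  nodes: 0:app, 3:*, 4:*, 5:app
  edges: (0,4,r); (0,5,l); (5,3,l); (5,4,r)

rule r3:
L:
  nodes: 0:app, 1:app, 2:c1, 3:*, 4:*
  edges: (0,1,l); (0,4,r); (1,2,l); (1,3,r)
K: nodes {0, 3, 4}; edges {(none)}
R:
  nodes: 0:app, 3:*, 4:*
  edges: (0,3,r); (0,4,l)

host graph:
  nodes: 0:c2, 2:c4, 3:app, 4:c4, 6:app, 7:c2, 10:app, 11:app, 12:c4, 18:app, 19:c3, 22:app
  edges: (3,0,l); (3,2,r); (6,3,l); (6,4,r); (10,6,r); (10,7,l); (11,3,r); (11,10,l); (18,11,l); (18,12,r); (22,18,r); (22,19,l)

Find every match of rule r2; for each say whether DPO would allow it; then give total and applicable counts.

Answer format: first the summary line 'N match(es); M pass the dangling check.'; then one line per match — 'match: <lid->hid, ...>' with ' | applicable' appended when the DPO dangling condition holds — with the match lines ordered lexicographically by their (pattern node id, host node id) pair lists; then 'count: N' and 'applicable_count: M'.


2 match(es); 1 pass the dangling check.
match: 0->6, 1->3, 2->0, 3->2, 4->4
match: 0->11, 1->10, 2->7, 3->6, 4->3 | applicable
count: 2
applicable_count: 1


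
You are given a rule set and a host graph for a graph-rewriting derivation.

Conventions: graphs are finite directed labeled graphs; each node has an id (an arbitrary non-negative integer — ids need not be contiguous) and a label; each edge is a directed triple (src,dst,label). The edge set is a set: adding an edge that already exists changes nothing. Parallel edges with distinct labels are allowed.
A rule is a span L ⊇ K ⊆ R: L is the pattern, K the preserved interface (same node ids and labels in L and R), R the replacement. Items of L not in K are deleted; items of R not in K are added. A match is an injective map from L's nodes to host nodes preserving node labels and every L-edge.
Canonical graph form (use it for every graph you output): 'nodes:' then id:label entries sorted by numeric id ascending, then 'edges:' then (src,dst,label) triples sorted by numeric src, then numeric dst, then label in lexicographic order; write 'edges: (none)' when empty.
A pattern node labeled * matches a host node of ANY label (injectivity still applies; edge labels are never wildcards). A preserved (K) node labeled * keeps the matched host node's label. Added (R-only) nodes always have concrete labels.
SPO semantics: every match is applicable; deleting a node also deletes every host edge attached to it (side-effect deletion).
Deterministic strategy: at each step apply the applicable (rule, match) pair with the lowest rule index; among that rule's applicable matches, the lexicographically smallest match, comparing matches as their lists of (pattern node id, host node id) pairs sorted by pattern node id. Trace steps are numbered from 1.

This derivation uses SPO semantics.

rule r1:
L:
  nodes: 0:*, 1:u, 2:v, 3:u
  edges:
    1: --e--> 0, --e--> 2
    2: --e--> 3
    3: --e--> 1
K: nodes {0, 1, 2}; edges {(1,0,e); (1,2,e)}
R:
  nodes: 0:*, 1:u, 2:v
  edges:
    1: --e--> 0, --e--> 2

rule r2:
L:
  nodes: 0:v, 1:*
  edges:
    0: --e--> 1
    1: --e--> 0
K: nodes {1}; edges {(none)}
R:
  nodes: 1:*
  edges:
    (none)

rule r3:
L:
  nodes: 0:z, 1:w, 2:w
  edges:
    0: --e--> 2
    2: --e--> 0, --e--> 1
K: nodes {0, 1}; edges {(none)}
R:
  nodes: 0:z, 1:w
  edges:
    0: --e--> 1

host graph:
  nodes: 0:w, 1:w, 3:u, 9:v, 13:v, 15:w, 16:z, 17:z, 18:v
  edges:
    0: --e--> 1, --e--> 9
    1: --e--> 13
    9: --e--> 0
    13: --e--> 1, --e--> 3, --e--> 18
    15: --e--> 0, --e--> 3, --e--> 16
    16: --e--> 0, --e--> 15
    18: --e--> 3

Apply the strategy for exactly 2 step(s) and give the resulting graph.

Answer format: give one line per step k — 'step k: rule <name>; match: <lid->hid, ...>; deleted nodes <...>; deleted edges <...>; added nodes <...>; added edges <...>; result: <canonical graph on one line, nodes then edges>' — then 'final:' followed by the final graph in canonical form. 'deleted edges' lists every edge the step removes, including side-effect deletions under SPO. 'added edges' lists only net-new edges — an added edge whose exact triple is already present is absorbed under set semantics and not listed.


step 1: rule r2; match: 0->9, 1->0; deleted nodes 9; deleted edges (0,9,e); (9,0,e); added nodes (none); added edges (none); result: nodes: 0:w, 1:w, 3:u, 13:v, 15:w, 16:z, 17:z, 18:v edges: (0,1,e); (1,13,e); (13,1,e); (13,3,e); (13,18,e); (15,0,e); (15,3,e); (15,16,e); (16,0,e); (16,15,e); (18,3,e)
step 2: rule r2; match: 0->13, 1->1; deleted nodes 13; deleted edges (1,13,e); (13,1,e); (13,3,e); (13,18,e); added nodes (none); added edges (none); result: nodes: 0:w, 1:w, 3:u, 15:w, 16:z, 17:z, 18:v edges: (0,1,e); (15,0,e); (15,3,e); (15,16,e); (16,0,e); (16,15,e); (18,3,e)
final:
nodes: 0:w, 1:w, 3:u, 15:w, 16:z, 17:z, 18:v
edges: (0,1,e); (15,0,e); (15,3,e); (15,16,e); (16,0,e); (16,15,e); (18,3,e)
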